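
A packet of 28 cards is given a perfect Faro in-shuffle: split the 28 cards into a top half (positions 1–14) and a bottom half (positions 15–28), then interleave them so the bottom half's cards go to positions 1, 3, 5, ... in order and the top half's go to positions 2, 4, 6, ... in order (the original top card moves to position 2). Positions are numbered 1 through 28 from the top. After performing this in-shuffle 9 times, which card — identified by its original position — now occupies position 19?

1

Work backwards from position 19, undoing one in-shuffle at a time:
19 ← 24 ← 12 ← 6 ← 3 ← 16 ← 8 ← 4 ← 2 ← 1
So the card now at position 19 started at position 1.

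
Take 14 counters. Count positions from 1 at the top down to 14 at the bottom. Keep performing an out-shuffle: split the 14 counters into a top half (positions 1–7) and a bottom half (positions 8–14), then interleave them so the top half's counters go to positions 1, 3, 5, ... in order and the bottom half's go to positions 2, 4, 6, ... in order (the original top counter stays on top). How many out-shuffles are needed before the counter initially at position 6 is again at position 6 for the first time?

12

Follow position 6 under repeated out-shuffles:
6 → 11 → 8 → 2 → 3 → 5 → 9 → 4 → 7 → 13 → 12 → 10 → 6
It first returns after 12 out-shuffles.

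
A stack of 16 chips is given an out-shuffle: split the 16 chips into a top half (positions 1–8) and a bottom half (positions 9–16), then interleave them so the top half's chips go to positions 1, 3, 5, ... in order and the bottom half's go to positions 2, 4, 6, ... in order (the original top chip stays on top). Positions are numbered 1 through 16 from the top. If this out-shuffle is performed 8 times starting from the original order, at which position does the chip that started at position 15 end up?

15

Track the chip's position through each out-shuffle:
15 → 14 → 12 → 8 → 15 → 14 → 12 → 8 → 15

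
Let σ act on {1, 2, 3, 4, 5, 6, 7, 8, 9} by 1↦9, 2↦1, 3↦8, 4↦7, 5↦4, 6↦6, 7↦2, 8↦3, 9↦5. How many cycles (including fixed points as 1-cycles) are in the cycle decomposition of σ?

3

Cycle decomposition: (1 9 5 4 7 2) (3 8) (6).
3 cycles.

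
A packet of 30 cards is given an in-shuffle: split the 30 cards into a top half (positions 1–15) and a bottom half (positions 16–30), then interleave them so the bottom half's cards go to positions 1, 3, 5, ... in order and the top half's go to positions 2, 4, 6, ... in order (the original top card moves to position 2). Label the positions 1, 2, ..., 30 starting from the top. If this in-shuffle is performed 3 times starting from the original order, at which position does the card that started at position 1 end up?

Track the card's position through each in-shuffle:
1 → 2 → 4 → 8

8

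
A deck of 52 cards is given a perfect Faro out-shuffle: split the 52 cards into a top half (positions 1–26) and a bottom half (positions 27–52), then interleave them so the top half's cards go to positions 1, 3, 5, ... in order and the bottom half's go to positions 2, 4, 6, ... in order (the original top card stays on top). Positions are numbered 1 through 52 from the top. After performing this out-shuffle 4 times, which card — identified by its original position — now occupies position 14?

Work backwards from position 14, undoing one out-shuffle at a time:
14 ← 33 ← 17 ← 9 ← 5
So the card now at position 14 started at position 5.

5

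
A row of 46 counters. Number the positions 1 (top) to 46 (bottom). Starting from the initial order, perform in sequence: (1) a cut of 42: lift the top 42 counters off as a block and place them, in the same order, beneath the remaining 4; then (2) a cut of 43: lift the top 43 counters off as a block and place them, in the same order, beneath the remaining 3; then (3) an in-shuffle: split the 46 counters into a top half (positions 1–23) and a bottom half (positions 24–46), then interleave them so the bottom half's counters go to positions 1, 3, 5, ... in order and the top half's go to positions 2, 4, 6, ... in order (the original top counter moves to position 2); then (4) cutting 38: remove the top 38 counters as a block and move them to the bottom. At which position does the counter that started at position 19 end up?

Track the counter from position 19 forward through each operation:
  after op 1 (cut 42): 19 → 23
  after op 2 (cut 43): 23 → 26
  after op 3 (in-shuffle): 26 → 5
  after op 4 (cut 38): 5 → 13

13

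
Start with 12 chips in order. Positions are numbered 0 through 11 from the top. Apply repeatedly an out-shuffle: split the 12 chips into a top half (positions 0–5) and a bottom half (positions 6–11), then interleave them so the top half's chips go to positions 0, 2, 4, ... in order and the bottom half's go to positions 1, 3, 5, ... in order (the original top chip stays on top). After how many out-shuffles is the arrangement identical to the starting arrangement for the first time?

10

The out-shuffle permutes the 12 positions with cycle lengths [1, 1, 10].
Every chip is home exactly when every cycle has completed a whole number of laps, i.e. after lcm(1, 10) = 10 out-shuffles.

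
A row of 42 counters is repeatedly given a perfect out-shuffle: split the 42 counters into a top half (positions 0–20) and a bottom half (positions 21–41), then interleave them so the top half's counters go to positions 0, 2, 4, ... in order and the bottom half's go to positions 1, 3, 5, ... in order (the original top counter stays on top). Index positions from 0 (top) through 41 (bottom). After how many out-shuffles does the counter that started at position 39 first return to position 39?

Follow position 39 under repeated out-shuffles:
39 → 37 → 33 → 25 → 9 → 18 → 36 → 31 → 21 → 1 → 2 → 4 → 8 → 16 → 32 → 23 → 5 → 10 → 20 → 40 → 39
It first returns after 20 out-shuffles.

20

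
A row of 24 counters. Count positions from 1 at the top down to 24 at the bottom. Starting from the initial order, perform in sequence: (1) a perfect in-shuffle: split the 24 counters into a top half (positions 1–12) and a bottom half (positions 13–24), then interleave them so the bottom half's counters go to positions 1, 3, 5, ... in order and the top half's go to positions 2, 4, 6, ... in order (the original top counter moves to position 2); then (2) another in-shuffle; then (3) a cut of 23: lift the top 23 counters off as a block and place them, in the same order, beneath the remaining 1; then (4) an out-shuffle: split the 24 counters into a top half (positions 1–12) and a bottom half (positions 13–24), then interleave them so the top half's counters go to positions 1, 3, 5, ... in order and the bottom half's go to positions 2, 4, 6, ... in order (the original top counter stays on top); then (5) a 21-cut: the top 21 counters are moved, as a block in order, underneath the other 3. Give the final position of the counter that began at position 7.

10

Track the counter from position 7 forward through each operation:
  after op 1 (in-shuffle): 7 → 14
  after op 2 (in-shuffle): 14 → 3
  after op 3 (cut 23): 3 → 4
  after op 4 (out-shuffle): 4 → 7
  after op 5 (cut 21): 7 → 10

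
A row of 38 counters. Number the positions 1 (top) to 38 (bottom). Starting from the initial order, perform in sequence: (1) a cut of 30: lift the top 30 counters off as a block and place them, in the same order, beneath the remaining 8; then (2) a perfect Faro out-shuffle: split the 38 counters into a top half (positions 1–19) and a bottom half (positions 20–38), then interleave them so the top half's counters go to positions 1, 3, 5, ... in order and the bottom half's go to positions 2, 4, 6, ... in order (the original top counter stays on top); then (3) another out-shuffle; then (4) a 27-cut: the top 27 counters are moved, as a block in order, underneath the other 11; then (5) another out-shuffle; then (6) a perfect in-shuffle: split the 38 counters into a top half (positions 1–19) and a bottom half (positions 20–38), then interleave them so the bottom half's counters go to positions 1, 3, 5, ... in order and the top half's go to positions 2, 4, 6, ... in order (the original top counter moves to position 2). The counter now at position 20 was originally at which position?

34

Undo the operations in reverse order, starting from position 20:
  undo op 6 (in-shuffle, from top half): 20 ← 10
  undo op 5 (out-shuffle, from bottom half): 10 ← 24
  undo op 4 (cut 27): 24 ← 13
  undo op 3 (out-shuffle, from top half): 13 ← 7
  undo op 2 (out-shuffle, from top half): 7 ← 4
  undo op 1 (cut 30): 4 ← 34
So the counter at position 20 came from original position 34.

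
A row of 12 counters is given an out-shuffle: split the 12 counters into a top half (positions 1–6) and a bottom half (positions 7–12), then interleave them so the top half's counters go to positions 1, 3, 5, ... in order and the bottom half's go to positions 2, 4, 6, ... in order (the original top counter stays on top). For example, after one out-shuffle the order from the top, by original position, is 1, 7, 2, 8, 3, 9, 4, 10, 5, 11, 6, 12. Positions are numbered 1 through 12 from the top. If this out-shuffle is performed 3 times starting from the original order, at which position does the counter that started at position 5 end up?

Track the counter's position through each out-shuffle:
5 → 9 → 6 → 11

11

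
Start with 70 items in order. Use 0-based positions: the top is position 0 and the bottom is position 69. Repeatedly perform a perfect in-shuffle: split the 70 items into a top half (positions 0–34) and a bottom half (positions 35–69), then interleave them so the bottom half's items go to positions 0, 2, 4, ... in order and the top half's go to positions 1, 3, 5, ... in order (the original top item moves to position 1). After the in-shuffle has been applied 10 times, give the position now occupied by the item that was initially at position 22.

Track the item's position through each in-shuffle:
22 → 45 → 20 → 41 → 12 → 25 → 51 → 32 → 65 → 60 → 50

50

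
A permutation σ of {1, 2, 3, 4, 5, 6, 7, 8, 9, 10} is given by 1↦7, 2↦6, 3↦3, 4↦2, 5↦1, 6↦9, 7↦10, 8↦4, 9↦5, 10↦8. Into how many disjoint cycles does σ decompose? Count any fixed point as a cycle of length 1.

2

Cycle decomposition: (1 7 10 8 4 2 6 9 5) (3).
2 cycles.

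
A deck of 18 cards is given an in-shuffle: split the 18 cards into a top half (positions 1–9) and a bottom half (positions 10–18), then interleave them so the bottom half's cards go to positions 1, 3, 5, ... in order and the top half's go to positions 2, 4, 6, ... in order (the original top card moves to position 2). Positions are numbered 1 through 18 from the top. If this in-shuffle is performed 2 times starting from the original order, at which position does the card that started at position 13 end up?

Track the card's position through each in-shuffle:
13 → 7 → 14

14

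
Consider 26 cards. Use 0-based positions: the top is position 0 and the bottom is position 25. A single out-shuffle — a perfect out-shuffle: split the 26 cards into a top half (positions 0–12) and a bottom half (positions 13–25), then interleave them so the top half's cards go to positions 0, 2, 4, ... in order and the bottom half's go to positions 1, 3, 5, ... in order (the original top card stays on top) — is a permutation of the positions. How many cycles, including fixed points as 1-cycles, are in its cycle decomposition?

Trace each unvisited position around until it returns:
(0) (1 2 4 8 16 7 ... len 20) (5 10 20 15) (25)
4 cycles in total.

4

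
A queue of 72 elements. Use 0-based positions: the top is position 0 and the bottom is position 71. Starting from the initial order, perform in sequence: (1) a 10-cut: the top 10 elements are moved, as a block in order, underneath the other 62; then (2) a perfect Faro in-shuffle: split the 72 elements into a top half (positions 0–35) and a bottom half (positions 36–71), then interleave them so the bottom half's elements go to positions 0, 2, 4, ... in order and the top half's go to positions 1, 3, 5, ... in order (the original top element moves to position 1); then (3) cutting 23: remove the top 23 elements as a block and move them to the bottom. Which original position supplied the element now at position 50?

Undo the operations in reverse order, starting from position 50:
  undo op 3 (cut 23): 50 ← 1
  undo op 2 (in-shuffle, from top half): 1 ← 0
  undo op 1 (cut 10): 0 ← 10
So the element at position 50 came from original position 10.

10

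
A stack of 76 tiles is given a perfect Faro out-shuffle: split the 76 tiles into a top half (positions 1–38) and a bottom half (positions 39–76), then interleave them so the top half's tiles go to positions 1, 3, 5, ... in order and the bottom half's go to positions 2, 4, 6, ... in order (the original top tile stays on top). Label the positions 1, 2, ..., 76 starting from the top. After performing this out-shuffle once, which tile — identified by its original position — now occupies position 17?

Work backwards from position 17, undoing one out-shuffle at a time:
17 ← 9
So the tile now at position 17 started at position 9.

9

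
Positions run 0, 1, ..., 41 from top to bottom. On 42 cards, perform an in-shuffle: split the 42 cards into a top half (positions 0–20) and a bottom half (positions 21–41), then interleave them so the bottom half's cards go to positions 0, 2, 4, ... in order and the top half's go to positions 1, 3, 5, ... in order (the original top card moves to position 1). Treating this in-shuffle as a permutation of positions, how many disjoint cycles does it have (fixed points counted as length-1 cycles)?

3

Trace each unvisited position around until it returns:
(0 1 3 7 15 31 ... len 14) (2 5 11 23 4 9 ... len 14) (6 13 27 12 25 8 ... len 14)
3 cycles in total.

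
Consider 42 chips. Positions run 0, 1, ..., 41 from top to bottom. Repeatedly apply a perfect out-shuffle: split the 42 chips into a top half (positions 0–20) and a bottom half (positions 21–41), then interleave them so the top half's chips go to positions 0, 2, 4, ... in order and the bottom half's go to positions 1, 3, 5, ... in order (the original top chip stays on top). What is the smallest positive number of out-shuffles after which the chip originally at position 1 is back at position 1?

20

Follow position 1 under repeated out-shuffles:
1 → 2 → 4 → 8 → 16 → 32 → 23 → 5 → 10 → 20 → 40 → 39 → 37 → 33 → 25 → 9 → 18 → 36 → 31 → 21 → 1
It first returns after 20 out-shuffles.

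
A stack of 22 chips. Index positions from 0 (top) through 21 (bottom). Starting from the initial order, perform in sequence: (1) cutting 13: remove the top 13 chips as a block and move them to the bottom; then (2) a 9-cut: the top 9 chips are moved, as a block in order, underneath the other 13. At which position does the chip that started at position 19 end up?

Track the chip from position 19 forward through each operation:
  after op 1 (cut 13): 19 → 6
  after op 2 (cut 9): 6 → 19

19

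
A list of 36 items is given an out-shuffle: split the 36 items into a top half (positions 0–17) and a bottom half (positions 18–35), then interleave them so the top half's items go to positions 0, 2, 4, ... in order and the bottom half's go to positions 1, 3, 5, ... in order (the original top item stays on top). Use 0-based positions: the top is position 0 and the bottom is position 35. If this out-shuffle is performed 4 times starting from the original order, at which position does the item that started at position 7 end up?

7

Track the item's position through each out-shuffle:
7 → 14 → 28 → 21 → 7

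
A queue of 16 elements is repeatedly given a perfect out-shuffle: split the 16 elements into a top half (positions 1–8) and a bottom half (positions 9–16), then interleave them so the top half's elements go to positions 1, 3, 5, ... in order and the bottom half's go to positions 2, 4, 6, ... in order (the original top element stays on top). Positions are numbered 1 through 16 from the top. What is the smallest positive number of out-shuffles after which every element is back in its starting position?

4

The out-shuffle permutes the 16 positions with cycle lengths [1, 1, 2, 4, 4, 4].
Every element is home exactly when every cycle has completed a whole number of laps, i.e. after lcm(1, 2, 4) = 4 out-shuffles.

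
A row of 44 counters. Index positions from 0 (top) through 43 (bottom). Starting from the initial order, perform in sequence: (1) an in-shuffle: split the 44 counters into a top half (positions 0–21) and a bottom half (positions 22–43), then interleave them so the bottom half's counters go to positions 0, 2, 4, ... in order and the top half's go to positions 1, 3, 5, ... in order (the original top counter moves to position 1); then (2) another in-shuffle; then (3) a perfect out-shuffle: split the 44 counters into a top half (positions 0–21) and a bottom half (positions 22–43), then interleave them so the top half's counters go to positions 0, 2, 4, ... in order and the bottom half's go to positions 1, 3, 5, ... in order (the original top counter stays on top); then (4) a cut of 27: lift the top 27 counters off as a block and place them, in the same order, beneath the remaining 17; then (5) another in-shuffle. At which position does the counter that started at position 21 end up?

29

Track the counter from position 21 forward through each operation:
  after op 1 (in-shuffle): 21 → 43
  after op 2 (in-shuffle): 43 → 42
  after op 3 (out-shuffle): 42 → 41
  after op 4 (cut 27): 41 → 14
  after op 5 (in-shuffle): 14 → 29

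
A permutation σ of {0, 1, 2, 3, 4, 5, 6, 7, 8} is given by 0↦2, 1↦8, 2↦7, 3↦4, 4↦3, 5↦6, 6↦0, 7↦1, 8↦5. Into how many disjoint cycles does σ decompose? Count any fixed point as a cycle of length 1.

Cycle decomposition: (0 2 7 1 8 5 6) (3 4).
2 cycles.

2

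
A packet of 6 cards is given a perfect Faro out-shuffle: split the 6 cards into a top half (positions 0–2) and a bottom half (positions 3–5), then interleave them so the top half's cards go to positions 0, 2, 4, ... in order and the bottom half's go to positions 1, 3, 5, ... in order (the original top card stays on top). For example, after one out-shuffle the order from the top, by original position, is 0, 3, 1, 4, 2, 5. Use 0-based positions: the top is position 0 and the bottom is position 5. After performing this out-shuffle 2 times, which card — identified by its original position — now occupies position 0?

Work backwards from position 0, undoing one out-shuffle at a time:
0 ← 0 ← 0
So the card now at position 0 started at position 0.

0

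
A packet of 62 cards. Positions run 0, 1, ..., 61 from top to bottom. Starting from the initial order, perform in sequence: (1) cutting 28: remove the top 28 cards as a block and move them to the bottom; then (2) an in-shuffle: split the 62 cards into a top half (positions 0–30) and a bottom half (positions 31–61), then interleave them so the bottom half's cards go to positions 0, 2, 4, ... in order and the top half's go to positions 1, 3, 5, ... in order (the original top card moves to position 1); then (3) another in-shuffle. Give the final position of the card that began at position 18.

22

Track the card from position 18 forward through each operation:
  after op 1 (cut 28): 18 → 52
  after op 2 (in-shuffle): 52 → 42
  after op 3 (in-shuffle): 42 → 22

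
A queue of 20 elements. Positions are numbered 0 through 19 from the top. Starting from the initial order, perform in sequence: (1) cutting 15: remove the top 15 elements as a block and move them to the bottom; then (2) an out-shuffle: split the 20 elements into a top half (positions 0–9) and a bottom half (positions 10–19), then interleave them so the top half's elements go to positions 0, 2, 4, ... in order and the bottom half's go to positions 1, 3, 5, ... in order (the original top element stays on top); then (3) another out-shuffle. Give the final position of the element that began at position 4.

Track the element from position 4 forward through each operation:
  after op 1 (cut 15): 4 → 9
  after op 2 (out-shuffle): 9 → 18
  after op 3 (out-shuffle): 18 → 17

17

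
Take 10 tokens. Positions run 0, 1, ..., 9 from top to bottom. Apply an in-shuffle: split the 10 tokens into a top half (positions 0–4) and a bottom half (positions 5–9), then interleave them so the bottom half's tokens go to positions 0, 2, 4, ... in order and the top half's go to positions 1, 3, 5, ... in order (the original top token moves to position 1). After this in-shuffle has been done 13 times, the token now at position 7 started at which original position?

Work backwards from position 7, undoing one in-shuffle at a time:
7 ← 3 ← 1 ← 0 ← 5 ← ... ← 0 (13 steps).
So the token now at position 7 started at position 0.

0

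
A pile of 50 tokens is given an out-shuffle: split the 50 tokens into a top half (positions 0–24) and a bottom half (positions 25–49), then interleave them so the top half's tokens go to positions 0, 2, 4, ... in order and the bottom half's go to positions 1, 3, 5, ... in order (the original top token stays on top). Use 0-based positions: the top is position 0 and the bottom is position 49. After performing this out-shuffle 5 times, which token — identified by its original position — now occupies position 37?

Work backwards from position 37, undoing one out-shuffle at a time:
37 ← 43 ← 46 ← 23 ← 36 ← 18
So the token now at position 37 started at position 18.

18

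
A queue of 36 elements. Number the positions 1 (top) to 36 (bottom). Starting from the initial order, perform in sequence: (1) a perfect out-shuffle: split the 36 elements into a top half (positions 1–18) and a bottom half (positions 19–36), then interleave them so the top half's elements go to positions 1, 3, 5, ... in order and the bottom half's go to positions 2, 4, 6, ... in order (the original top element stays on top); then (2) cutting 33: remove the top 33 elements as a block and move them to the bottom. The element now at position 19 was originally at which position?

26

Undo the operations in reverse order, starting from position 19:
  undo op 2 (cut 33): 19 ← 16
  undo op 1 (out-shuffle, from bottom half): 16 ← 26
So the element at position 19 came from original position 26.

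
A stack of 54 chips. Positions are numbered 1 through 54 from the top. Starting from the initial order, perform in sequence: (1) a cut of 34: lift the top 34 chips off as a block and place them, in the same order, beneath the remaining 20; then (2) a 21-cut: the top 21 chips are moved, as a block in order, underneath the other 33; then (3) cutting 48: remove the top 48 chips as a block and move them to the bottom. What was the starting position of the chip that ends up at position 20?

Undo the operations in reverse order, starting from position 20:
  undo op 3 (cut 48): 20 ← 14
  undo op 2 (cut 21): 14 ← 35
  undo op 1 (cut 34): 35 ← 15
So the chip at position 20 came from original position 15.

15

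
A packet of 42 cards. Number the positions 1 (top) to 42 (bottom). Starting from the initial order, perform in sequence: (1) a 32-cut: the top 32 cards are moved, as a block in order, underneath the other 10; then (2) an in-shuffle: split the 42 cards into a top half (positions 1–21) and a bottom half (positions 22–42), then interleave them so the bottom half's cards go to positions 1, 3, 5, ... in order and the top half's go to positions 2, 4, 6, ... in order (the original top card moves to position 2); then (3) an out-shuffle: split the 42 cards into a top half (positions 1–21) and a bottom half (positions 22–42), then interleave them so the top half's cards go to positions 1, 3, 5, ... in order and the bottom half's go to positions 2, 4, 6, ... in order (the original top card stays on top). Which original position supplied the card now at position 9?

Undo the operations in reverse order, starting from position 9:
  undo op 3 (out-shuffle, from top half): 9 ← 5
  undo op 2 (in-shuffle, from bottom half): 5 ← 24
  undo op 1 (cut 32): 24 ← 14
So the card at position 9 came from original position 14.

14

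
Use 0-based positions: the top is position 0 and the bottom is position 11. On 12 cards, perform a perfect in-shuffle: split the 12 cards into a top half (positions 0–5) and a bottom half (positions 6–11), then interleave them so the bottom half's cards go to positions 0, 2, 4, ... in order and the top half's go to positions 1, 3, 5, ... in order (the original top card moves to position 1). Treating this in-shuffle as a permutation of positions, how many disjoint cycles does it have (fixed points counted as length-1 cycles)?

Trace each unvisited position around until it returns:
(0 1 3 7 2 5 ... len 12)
1 cycle in total.

1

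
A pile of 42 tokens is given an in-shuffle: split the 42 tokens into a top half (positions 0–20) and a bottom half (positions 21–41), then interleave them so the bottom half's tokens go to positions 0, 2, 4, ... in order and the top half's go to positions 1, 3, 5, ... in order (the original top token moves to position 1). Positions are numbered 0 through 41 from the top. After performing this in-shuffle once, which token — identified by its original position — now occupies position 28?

35

Work backwards from position 28, undoing one in-shuffle at a time:
28 ← 35
So the token now at position 28 started at position 35.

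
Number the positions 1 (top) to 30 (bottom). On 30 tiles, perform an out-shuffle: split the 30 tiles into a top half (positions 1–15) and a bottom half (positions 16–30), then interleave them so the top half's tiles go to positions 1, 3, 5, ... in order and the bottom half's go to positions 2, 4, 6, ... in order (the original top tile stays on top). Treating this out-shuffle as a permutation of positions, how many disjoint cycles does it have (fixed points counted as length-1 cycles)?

Trace each unvisited position around until it returns:
(1) (2 3 5 9 17 4 ... len 28) (30)
3 cycles in total.

3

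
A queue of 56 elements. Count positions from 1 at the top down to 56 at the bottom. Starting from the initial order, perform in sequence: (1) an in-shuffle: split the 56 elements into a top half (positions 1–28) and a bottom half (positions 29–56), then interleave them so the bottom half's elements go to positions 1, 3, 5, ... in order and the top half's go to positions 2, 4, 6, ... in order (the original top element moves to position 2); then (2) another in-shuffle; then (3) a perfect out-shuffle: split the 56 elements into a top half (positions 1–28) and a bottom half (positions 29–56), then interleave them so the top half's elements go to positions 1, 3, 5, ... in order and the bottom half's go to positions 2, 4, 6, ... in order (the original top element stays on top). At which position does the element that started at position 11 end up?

32

Track the element from position 11 forward through each operation:
  after op 1 (in-shuffle): 11 → 22
  after op 2 (in-shuffle): 22 → 44
  after op 3 (out-shuffle): 44 → 32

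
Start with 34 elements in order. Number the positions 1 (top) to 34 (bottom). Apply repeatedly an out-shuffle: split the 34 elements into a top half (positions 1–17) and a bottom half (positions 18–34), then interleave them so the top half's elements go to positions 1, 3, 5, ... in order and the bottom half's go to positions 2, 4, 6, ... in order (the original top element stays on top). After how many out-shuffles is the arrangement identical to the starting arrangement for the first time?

10

The out-shuffle permutes the 34 positions with cycle lengths [1, 1, 2, 10, 10, 10].
Every element is home exactly when every cycle has completed a whole number of laps, i.e. after lcm(1, 2, 10) = 10 out-shuffles.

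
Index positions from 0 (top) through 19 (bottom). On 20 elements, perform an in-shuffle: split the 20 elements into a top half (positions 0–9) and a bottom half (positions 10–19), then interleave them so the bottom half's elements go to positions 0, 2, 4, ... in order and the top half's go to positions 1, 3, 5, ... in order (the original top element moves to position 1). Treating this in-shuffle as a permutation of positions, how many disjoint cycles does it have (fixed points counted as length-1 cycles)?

Trace each unvisited position around until it returns:
(0 1 3 7 15 10) (2 5 11) (4 9 19 18 16 12) (6 13) (8 17 14)
5 cycles in total.

5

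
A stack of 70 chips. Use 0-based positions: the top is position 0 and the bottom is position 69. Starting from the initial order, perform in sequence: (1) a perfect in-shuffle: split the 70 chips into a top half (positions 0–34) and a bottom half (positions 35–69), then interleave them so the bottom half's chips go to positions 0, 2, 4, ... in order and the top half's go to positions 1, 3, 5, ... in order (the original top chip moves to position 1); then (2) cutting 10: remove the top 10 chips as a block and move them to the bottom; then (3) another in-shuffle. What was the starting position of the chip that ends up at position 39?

Undo the operations in reverse order, starting from position 39:
  undo op 3 (in-shuffle, from top half): 39 ← 19
  undo op 2 (cut 10): 19 ← 29
  undo op 1 (in-shuffle, from top half): 29 ← 14
So the chip at position 39 came from original position 14.

14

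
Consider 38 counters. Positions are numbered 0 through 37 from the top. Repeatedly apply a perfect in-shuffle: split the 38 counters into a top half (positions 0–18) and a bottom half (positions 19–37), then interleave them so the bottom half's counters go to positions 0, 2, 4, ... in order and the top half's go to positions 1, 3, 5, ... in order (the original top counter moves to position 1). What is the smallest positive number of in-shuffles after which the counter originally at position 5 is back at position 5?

Follow position 5 under repeated in-shuffles:
5 → 11 → 23 → 8 → 17 → 35 → 32 → 26 → 14 → 29 → 20 → 2 → 5
It first returns after 12 in-shuffles.

12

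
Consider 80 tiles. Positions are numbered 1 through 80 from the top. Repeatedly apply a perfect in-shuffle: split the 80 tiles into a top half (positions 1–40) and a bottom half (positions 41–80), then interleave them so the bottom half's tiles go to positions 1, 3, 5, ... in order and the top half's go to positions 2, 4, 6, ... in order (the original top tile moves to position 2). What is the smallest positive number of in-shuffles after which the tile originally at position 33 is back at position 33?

Follow position 33 under repeated in-shuffles:
33 → 66 → 51 → 21 → 42 → 3 → 6 → 12 → 24 → 48 → 15 → 30 → 60 → 39 → 78 → 75 → 69 → 57 → 33
It first returns after 18 in-shuffles.

18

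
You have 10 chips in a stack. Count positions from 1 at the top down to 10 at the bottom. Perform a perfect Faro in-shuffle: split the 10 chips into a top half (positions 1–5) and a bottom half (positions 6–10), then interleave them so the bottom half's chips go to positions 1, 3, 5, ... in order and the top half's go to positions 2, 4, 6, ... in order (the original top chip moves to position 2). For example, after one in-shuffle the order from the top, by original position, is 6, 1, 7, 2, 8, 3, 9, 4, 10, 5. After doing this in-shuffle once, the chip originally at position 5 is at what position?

Track the chip's position through each in-shuffle:
5 → 10

10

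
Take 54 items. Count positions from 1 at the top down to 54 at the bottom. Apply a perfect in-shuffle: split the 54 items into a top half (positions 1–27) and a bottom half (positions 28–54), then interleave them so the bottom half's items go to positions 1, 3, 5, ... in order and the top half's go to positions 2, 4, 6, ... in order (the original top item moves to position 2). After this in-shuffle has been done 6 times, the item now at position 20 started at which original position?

45

Work backwards from position 20, undoing one in-shuffle at a time:
20 ← 10 ← 5 ← 30 ← 15 ← 35 ← 45
So the item now at position 20 started at position 45.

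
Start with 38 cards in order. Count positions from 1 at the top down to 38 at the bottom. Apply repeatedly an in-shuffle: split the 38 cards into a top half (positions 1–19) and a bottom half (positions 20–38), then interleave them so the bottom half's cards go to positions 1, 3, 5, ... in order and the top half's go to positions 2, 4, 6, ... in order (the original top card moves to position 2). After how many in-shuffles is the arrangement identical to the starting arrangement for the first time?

The in-shuffle permutes the 38 positions with cycle lengths [2, 12, 12, 12].
Every card is home exactly when every cycle has completed a whole number of laps, i.e. after lcm(2, 12) = 12 in-shuffles.

12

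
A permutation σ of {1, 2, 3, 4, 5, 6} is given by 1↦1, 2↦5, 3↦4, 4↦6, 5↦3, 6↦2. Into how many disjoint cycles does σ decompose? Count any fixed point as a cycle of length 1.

2

Cycle decomposition: (1) (2 5 3 4 6).
2 cycles.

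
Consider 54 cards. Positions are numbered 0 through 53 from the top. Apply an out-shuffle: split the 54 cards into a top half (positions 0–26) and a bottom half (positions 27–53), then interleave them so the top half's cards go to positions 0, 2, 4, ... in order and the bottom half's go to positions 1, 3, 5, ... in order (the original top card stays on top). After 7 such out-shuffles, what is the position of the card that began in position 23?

Track the card's position through each out-shuffle:
23 → 46 → 39 → 25 → 50 → 47 → 41 → 29

29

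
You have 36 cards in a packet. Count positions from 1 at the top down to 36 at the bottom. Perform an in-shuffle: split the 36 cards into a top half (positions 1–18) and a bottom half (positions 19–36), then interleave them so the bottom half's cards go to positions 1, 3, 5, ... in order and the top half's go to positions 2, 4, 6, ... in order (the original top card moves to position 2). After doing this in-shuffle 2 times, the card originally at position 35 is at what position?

29

Track the card's position through each in-shuffle:
35 → 33 → 29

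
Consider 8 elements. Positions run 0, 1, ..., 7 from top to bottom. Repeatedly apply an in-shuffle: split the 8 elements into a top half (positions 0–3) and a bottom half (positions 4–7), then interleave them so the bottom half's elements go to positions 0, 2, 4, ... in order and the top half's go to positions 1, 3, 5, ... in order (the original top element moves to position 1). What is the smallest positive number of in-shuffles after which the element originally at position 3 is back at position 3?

6

Follow position 3 under repeated in-shuffles:
3 → 7 → 6 → 4 → 0 → 1 → 3
It first returns after 6 in-shuffles.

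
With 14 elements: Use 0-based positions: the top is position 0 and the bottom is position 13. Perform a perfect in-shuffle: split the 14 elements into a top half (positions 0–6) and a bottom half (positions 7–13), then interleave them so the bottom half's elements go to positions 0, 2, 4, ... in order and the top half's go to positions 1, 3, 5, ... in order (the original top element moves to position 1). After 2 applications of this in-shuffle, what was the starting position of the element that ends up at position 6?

Work backwards from position 6, undoing one in-shuffle at a time:
6 ← 10 ← 12
So the element now at position 6 started at position 12.

12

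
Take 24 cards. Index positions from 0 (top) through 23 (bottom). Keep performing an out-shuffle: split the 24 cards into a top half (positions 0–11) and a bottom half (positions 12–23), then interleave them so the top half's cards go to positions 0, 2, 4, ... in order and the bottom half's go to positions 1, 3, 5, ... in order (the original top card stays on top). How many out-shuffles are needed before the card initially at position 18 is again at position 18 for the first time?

Follow position 18 under repeated out-shuffles:
18 → 13 → 3 → 6 → 12 → 1 → 2 → 4 → 8 → 16 → 9 → 18
It first returns after 11 out-shuffles.

11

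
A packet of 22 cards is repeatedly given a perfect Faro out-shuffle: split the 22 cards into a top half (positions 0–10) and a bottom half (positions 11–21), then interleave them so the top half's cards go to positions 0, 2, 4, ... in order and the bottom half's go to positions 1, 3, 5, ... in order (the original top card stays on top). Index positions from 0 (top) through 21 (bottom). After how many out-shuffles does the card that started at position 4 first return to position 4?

Follow position 4 under repeated out-shuffles:
4 → 8 → 16 → 11 → 1 → 2 → 4
It first returns after 6 out-shuffles.

6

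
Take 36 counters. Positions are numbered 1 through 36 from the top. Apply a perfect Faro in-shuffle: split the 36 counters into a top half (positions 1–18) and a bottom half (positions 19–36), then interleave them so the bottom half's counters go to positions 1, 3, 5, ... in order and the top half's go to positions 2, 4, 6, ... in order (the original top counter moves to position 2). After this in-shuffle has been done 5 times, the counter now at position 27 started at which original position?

2

Work backwards from position 27, undoing one in-shuffle at a time:
27 ← 32 ← 16 ← 8 ← 4 ← 2
So the counter now at position 27 started at position 2.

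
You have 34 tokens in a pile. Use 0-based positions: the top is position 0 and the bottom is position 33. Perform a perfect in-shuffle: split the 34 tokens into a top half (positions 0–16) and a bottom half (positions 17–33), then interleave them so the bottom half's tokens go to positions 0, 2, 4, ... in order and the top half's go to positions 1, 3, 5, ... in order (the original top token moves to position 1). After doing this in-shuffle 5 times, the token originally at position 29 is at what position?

14

Track the token's position through each in-shuffle:
29 → 24 → 14 → 29 → 24 → 14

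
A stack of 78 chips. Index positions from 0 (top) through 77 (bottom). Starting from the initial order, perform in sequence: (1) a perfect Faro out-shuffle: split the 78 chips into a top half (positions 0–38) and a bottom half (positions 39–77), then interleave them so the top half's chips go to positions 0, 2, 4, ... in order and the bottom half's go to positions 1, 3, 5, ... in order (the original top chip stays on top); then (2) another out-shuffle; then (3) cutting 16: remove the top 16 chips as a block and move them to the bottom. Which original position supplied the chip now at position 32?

Undo the operations in reverse order, starting from position 32:
  undo op 3 (cut 16): 32 ← 48
  undo op 2 (out-shuffle, from top half): 48 ← 24
  undo op 1 (out-shuffle, from top half): 24 ← 12
So the chip at position 32 came from original position 12.

12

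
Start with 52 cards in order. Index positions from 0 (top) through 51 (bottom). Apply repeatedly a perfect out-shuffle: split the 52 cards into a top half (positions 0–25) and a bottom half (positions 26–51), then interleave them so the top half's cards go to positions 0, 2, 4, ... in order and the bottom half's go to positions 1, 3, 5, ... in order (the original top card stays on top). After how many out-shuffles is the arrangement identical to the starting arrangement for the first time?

The out-shuffle permutes the 52 positions with cycle lengths [1, 1, 2, 8, 8, 8, 8, 8, 8].
Every card is home exactly when every cycle has completed a whole number of laps, i.e. after lcm(1, 2, 8) = 8 out-shuffles.

8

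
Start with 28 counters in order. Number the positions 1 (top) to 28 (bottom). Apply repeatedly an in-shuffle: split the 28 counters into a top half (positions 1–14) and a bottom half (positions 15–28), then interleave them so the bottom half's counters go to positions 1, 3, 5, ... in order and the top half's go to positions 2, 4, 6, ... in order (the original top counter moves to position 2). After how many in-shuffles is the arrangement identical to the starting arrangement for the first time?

The in-shuffle permutes the 28 positions with cycle lengths [28].
Every counter is home exactly when every cycle has completed a whole number of laps, i.e. after lcm(28) = 28 in-shuffles.

28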